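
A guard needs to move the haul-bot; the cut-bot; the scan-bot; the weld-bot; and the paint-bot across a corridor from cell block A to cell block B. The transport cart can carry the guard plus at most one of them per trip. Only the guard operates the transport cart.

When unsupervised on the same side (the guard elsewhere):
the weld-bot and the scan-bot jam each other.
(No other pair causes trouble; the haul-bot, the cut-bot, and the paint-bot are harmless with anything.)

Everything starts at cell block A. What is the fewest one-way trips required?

9

Counting alone: the guard can take at most 1 across per trip to cell block B, so moving all 5 needs at least 5 loaded trips out, with a return between consecutive ones — at least 9 crossings.
The plan below uses exactly 9 crossings, so it is optimal:
1. Guard goes to cell block B with the scan-bot.
2. Guard goes back to cell block A alone.
3. Guard goes to cell block B with the haul-bot.
4. Guard goes back to cell block A alone.
5. Guard goes to cell block B with the cut-bot.
6. Guard goes back to cell block A alone.
7. Guard goes to cell block B with the paint-bot.
8. Guard goes back to cell block A alone.
9. Guard goes to cell block B with the weld-bot.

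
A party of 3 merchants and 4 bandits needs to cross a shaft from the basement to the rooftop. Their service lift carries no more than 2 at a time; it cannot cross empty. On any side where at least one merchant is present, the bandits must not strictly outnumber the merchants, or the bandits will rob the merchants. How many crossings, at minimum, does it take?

impossible

The bandits already outnumber the merchants at the basement before anyone moves, so the starting position itself is disallowed.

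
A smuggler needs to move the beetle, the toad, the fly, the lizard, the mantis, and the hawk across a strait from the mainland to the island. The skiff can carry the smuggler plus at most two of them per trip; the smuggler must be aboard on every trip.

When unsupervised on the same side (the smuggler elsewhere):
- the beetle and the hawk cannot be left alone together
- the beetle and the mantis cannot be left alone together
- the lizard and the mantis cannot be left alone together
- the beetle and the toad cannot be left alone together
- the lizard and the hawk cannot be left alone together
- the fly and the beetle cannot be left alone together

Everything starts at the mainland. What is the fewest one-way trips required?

7

Counting alone: the smuggler can take at most 2 across per trip to the island, so moving all 6 needs at least 3 loaded trips out, with a return between consecutive ones — at least 5 crossings.
The safety rule pushes this higher. Following every safe sequence of crossings, the most of the 6 that can be at the island as the skiff arrives there on crossing 5 is 5 — never all 6.
So no plan with fewer than 7 crossings exists, and this one achieves 7:
1. Smuggler goes to the island with the beetle and the lizard.  [the mainland: the fly, the hawk, the mantis, the toad | the island: the beetle, the lizard]
2. Smuggler goes back to the mainland alone.  [the mainland: the fly, the hawk, the mantis, the toad | the island: the beetle, the lizard]
3. Smuggler goes to the island with the fly and the toad.  [the mainland: the hawk, the mantis | the island: the beetle, the fly, the lizard, the toad]
4. Smuggler goes back to the mainland with the beetle.  [the mainland: the beetle, the hawk, the mantis | the island: the fly, the lizard, the toad]
5. Smuggler goes to the island with the hawk and the mantis.  [the mainland: the beetle | the island: the fly, the hawk, the lizard, the mantis, the toad]
6. Smuggler goes back to the mainland with the lizard.  [the mainland: the beetle, the lizard | the island: the fly, the hawk, the mantis, the toad]
7. Smuggler goes to the island with the beetle and the lizard.  [the mainland: — | the island: the beetle, the fly, the hawk, the lizard, the mantis, the toad]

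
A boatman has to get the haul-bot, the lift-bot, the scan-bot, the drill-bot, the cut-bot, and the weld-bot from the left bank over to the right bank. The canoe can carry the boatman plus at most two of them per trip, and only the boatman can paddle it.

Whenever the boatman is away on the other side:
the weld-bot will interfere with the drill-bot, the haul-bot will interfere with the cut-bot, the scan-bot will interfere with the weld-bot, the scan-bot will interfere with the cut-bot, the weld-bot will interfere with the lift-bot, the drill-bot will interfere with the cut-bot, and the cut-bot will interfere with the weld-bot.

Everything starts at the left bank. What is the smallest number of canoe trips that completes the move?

Counting alone: the boatman can take at most 2 across per trip to the right bank, so moving all 6 needs at least 3 loaded trips out, with a return between consecutive ones — at least 5 crossings.
The safety rule pushes this higher. Following every safe sequence of crossings, the most of the 6 that can be at the right bank as the canoe arrives there on crossings 5, 7 is 4, 5 respectively — never all 6.
So no plan with fewer than 9 crossings exists, and this one achieves 9:
1. Boatman goes to the right bank with the cut-bot and the weld-bot.  [the left bank: the drill-bot, the haul-bot, the lift-bot, the scan-bot | the right bank: the cut-bot, the weld-bot]
2. Boatman goes back to the left bank with the cut-bot.  [the left bank: the cut-bot, the drill-bot, the haul-bot, the lift-bot, the scan-bot | the right bank: the weld-bot]
3. Boatman goes to the right bank with the cut-bot and the haul-bot.  [the left bank: the drill-bot, the lift-bot, the scan-bot | the right bank: the cut-bot, the haul-bot, the weld-bot]
4. Boatman goes back to the left bank with the cut-bot.  [the left bank: the cut-bot, the drill-bot, the lift-bot, the scan-bot | the right bank: the haul-bot, the weld-bot]
5. Boatman goes to the right bank with the drill-bot and the scan-bot.  [the left bank: the cut-bot, the lift-bot | the right bank: the drill-bot, the haul-bot, the scan-bot, the weld-bot]
6. Boatman goes back to the left bank with the weld-bot.  [the left bank: the cut-bot, the lift-bot, the weld-bot | the right bank: the drill-bot, the haul-bot, the scan-bot]
7. Boatman goes to the right bank with the cut-bot and the lift-bot.  [the left bank: the weld-bot | the right bank: the cut-bot, the drill-bot, the haul-bot, the lift-bot, the scan-bot]
8. Boatman goes back to the left bank with the cut-bot.  [the left bank: the cut-bot, the weld-bot | the right bank: the drill-bot, the haul-bot, the lift-bot, the scan-bot]
9. Boatman goes to the right bank with the cut-bot and the weld-bot.  [the left bank: — | the right bank: the cut-bot, the drill-bot, the haul-bot, the lift-bot, the scan-bot, the weld-bot]

9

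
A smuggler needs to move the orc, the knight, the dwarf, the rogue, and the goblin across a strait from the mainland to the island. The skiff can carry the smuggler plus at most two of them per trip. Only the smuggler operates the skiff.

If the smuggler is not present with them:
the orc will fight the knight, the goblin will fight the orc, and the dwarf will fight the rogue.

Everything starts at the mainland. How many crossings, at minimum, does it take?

Counting alone: the smuggler can take at most 2 across per trip to the island, so moving all 5 needs at least 3 loaded trips out, with a return between consecutive ones — at least 5 crossings.
The plan below uses exactly 5 crossings, so it is optimal:
1. Smuggler goes to the island with the dwarf and the orc.
2. Smuggler goes back to the mainland alone.
3. Smuggler goes to the island with the goblin and the knight.
4. Smuggler goes back to the mainland with the orc.
5. Smuggler goes to the island with the orc and the rogue.

5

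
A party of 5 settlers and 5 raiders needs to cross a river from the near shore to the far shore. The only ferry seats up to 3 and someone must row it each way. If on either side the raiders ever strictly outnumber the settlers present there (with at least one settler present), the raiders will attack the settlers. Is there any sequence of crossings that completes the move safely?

1. 2 raiders → the far shore.  (the near shore: 5S 3R; the far shore: 0S 2R)
2. 1 raider ← the near shore.  (the near shore: 5S 4R; the far shore: 0S 1R)
3. 3 raiders → the far shore.  (the near shore: 5S 1R; the far shore: 0S 4R)
4. 1 raider ← the near shore.  (the near shore: 5S 2R; the far shore: 0S 3R)
5. 3 settlers → the far shore.  (the near shore: 2S 2R; the far shore: 3S 3R)
6. 1 settler and 1 raider ← the near shore.  (the near shore: 3S 3R; the far shore: 2S 2R)
7. 3 settlers → the far shore.  (the near shore: 0S 3R; the far shore: 5S 2R)
8. 1 raider ← the near shore.  (the near shore: 0S 4R; the far shore: 5S 1R)
9. 2 raiders → the far shore.  (the near shore: 0S 2R; the far shore: 5S 3R)
10. 1 raider ← the near shore.  (the near shore: 0S 3R; the far shore: 5S 2R)
11. 3 raiders → the far shore.  (the near shore: 0S 0R; the far shore: 5S 5R)

Yes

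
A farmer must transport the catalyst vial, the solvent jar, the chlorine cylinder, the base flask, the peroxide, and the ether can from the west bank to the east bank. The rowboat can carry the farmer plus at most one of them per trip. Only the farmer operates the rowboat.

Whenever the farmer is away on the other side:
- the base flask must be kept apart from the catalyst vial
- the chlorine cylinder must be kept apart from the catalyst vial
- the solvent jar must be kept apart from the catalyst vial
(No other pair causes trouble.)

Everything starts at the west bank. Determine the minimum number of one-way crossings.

Following every safe sequence of crossings from the start, the most of the 6 that can be at the east bank as the rowboat arrives there on crossings 1, 3, 5, 7 is 1, 2, 3, 4 respectively; the best ever achieved is 4 of 6.
From crossing 9 on, no configuration arises that was not already reachable earlier: only 36 distinct safe configurations (who is on which side, and where the rowboat is) can ever be reached, none of them has everyone across, and every continuation just revisits them. So no valid plan exists.

impossible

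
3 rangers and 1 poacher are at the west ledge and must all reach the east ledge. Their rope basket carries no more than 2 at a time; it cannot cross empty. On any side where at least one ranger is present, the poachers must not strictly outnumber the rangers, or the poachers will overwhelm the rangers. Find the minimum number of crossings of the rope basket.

Counting alone: each trip to the east ledge takes at most 2 across and each return brings at least 1 back, so after t trips out (and t−1 returns) at most 2t − (t−1) of the 4 are across; that first reaches 4 at t = 3, so at least 5 crossings are needed.
The plan below uses exactly 5 crossings, so it is optimal:
1. 1 ranger and 1 poacher → the east ledge.  (the west ledge: 2R 0P; the east ledge: 1R 1P)
2. 1 poacher ← the west ledge.  (the west ledge: 2R 1P; the east ledge: 1R 0P)
3. 1 ranger and 1 poacher → the east ledge.  (the west ledge: 1R 0P; the east ledge: 2R 1P)
4. 1 poacher ← the west ledge.  (the west ledge: 1R 1P; the east ledge: 2R 0P)
5. 1 ranger and 1 poacher → the east ledge.  (the west ledge: 0R 0P; the east ledge: 3R 1P)

5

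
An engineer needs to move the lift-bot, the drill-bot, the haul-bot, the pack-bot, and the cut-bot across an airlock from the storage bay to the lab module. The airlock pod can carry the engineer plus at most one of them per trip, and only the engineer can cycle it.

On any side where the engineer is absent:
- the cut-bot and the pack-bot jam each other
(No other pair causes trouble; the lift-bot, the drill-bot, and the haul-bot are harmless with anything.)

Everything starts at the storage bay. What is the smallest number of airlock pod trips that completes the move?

Counting alone: the engineer can take at most 1 across per trip to the lab module, so moving all 5 needs at least 5 loaded trips out, with a return between consecutive ones — at least 9 crossings.
The plan below uses exactly 9 crossings, so it is optimal:
1. Engineer goes to the lab module with the pack-bot.  [the storage bay: the cut-bot, the drill-bot, the haul-bot, the lift-bot | the lab module: the pack-bot]
2. Engineer goes back to the storage bay alone.  [the storage bay: the cut-bot, the drill-bot, the haul-bot, the lift-bot | the lab module: the pack-bot]
3. Engineer goes to the lab module with the lift-bot.  [the storage bay: the cut-bot, the drill-bot, the haul-bot | the lab module: the lift-bot, the pack-bot]
4. Engineer goes back to the storage bay alone.  [the storage bay: the cut-bot, the drill-bot, the haul-bot | the lab module: the lift-bot, the pack-bot]
5. Engineer goes to the lab module with the drill-bot.  [the storage bay: the cut-bot, the haul-bot | the lab module: the drill-bot, the lift-bot, the pack-bot]
6. Engineer goes back to the storage bay alone.  [the storage bay: the cut-bot, the haul-bot | the lab module: the drill-bot, the lift-bot, the pack-bot]
7. Engineer goes to the lab module with the haul-bot.  [the storage bay: the cut-bot | the lab module: the drill-bot, the haul-bot, the lift-bot, the pack-bot]
8. Engineer goes back to the storage bay alone.  [the storage bay: the cut-bot | the lab module: the drill-bot, the haul-bot, the lift-bot, the pack-bot]
9. Engineer goes to the lab module with the cut-bot.  [the storage bay: — | the lab module: the cut-bot, the drill-bot, the haul-bot, the lift-bot, the pack-bot]

9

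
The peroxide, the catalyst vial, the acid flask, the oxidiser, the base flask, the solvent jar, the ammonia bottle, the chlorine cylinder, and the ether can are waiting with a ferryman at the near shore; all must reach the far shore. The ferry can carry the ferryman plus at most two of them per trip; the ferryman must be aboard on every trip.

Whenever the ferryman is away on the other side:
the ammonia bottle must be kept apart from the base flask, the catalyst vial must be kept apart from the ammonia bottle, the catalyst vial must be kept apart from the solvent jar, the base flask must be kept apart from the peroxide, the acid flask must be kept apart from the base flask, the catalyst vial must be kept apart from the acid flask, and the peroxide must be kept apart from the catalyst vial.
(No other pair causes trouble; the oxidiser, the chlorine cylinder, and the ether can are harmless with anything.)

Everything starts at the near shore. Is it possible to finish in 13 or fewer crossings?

Yes — this plan uses 11 crossings (≤ 13):
1. Ferryman goes to the far shore with the base flask and the catalyst vial.  [the near shore: the acid flask, the ammonia bottle, the chlorine cylinder, the ether can, the oxidiser, the peroxide, the solvent jar | the far shore: the base flask, the catalyst vial]
2. Ferryman goes back to the near shore alone.  [the near shore: the acid flask, the ammonia bottle, the chlorine cylinder, the ether can, the oxidiser, the peroxide, the solvent jar | the far shore: the base flask, the catalyst vial]
3. Ferryman goes to the far shore with the oxidiser.  [the near shore: the acid flask, the ammonia bottle, the chlorine cylinder, the ether can, the peroxide, the solvent jar | the far shore: the base flask, the catalyst vial, the oxidiser]
4. Ferryman goes back to the near shore alone.  [the near shore: the acid flask, the ammonia bottle, the chlorine cylinder, the ether can, the peroxide, the solvent jar | the far shore: the base flask, the catalyst vial, the oxidiser]
5. Ferryman goes to the far shore with the acid flask and the peroxide.  [the near shore: the ammonia bottle, the chlorine cylinder, the ether can, the solvent jar | the far shore: the acid flask, the base flask, the catalyst vial, the oxidiser, the peroxide]
6. Ferryman goes back to the near shore with the base flask and the catalyst vial.  [the near shore: the ammonia bottle, the base flask, the catalyst vial, the chlorine cylinder, the ether can, the solvent jar | the far shore: the acid flask, the oxidiser, the peroxide]
7. Ferryman goes to the far shore with the ammonia bottle and the solvent jar.  [the near shore: the base flask, the catalyst vial, the chlorine cylinder, the ether can | the far shore: the acid flask, the ammonia bottle, the oxidiser, the peroxide, the solvent jar]
8. Ferryman goes back to the near shore alone.  [the near shore: the base flask, the catalyst vial, the chlorine cylinder, the ether can | the far shore: the acid flask, the ammonia bottle, the oxidiser, the peroxide, the solvent jar]
9. Ferryman goes to the far shore with the chlorine cylinder and the ether can.  [the near shore: the base flask, the catalyst vial | the far shore: the acid flask, the ammonia bottle, the chlorine cylinder, the ether can, the oxidiser, the peroxide, the solvent jar]
10. Ferryman goes back to the near shore alone.  [the near shore: the base flask, the catalyst vial | the far shore: the acid flask, the ammonia bottle, the chlorine cylinder, the ether can, the oxidiser, the peroxide, the solvent jar]
11. Ferryman goes to the far shore with the base flask and the catalyst vial.  [the near shore: — | the far shore: the acid flask, the ammonia bottle, the base flask, the catalyst vial, the chlorine cylinder, the ether can, the oxidiser, the peroxide, the solvent jar]

Yes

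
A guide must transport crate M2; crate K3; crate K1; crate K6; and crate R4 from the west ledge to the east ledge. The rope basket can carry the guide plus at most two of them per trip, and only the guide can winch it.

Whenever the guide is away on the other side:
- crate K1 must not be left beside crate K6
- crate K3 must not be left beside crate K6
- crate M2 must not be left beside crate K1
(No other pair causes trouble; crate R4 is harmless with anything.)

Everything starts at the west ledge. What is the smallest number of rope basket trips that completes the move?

5

Counting alone: the guide can take at most 2 across per trip to the east ledge, so moving all 5 needs at least 3 loaded trips out, with a return between consecutive ones — at least 5 crossings.
The plan below uses exactly 5 crossings, so it is optimal:
1. Guide goes to the east ledge with crate K6 and crate M2.
2. Guide goes back to the west ledge alone.
3. Guide goes to the east ledge with crate R4.
4. Guide goes back to the west ledge alone.
5. Guide goes to the east ledge with crate K1 and crate K3.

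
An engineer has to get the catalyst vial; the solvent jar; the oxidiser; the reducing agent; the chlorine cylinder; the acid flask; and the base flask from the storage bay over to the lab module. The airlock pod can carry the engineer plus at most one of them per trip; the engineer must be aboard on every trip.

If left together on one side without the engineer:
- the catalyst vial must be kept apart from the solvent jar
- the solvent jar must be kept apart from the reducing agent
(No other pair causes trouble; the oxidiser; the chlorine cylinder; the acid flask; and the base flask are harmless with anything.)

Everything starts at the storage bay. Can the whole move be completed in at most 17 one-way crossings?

Yes

Yes — this plan uses 15 crossings (≤ 17):
1. Engineer goes to the lab module with the solvent jar.
2. Engineer goes back to the storage bay alone.
3. Engineer goes to the lab module with the catalyst vial.
4. Engineer goes back to the storage bay with the solvent jar.
5. Engineer goes to the lab module with the reducing agent.
6. Engineer goes back to the storage bay alone.
7. Engineer goes to the lab module with the oxidiser.
8. Engineer goes back to the storage bay alone.
9. Engineer goes to the lab module with the chlorine cylinder.
10. Engineer goes back to the storage bay alone.
11. Engineer goes to the lab module with the acid flask.
12. Engineer goes back to the storage bay alone.
13. Engineer goes to the lab module with the base flask.
14. Engineer goes back to the storage bay alone.
15. Engineer goes to the lab module with the solvent jar.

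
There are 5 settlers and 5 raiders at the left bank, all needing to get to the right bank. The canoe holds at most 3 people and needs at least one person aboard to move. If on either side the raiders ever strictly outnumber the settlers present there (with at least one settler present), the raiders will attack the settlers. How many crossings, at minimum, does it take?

11

Counting alone: each trip to the right bank takes at most 3 across and each return brings at least 1 back, so after t trips out (and t−1 returns) at most 3t − (t−1) of the 10 are across; that first reaches 10 at t = 5, so at least 9 crossings are needed.
The safety rule pushes this higher. Following every safe sequence of crossings, the most of the 10 that can be at the right bank as the canoe arrives there on crossing 9 is 9 — never all 10.
So no plan with fewer than 11 crossings exists, and this one achieves 11:
1. 2 raiders → the right bank.  (the left bank: 5S 3R; the right bank: 0S 2R)
2. 1 raider ← the left bank.  (the left bank: 5S 4R; the right bank: 0S 1R)
3. 3 raiders → the right bank.  (the left bank: 5S 1R; the right bank: 0S 4R)
4. 1 raider ← the left bank.  (the left bank: 5S 2R; the right bank: 0S 3R)
5. 3 settlers → the right bank.  (the left bank: 2S 2R; the right bank: 3S 3R)
6. 1 settler and 1 raider ← the left bank.  (the left bank: 3S 3R; the right bank: 2S 2R)
7. 3 settlers → the right bank.  (the left bank: 0S 3R; the right bank: 5S 2R)
8. 1 raider ← the left bank.  (the left bank: 0S 4R; the right bank: 5S 1R)
9. 2 raiders → the right bank.  (the left bank: 0S 2R; the right bank: 5S 3R)
10. 1 raider ← the left bank.  (the left bank: 0S 3R; the right bank: 5S 2R)
11. 3 raiders → the right bank.  (the left bank: 0S 0R; the right bank: 5S 5R)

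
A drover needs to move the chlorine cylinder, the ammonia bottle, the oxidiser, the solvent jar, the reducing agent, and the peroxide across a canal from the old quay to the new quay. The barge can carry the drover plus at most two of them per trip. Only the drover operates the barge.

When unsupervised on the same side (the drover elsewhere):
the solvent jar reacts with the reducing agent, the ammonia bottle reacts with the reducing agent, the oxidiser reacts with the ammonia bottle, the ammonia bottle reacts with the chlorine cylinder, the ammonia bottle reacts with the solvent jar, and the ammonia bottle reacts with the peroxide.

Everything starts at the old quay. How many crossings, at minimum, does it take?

Counting alone: the drover can take at most 2 across per trip to the new quay, so moving all 6 needs at least 3 loaded trips out, with a return between consecutive ones — at least 5 crossings.
The safety rule pushes this higher. Following every safe sequence of crossings, the most of the 6 that can be at the new quay as the barge arrives there on crossings 5, 7 is 4, 5 respectively — never all 6.
So no plan with fewer than 9 crossings exists, and this one achieves 9:
1. Drover goes to the new quay with the ammonia bottle and the solvent jar.
2. Drover goes back to the old quay with the ammonia bottle.
3. Drover goes to the new quay with the ammonia bottle and the chlorine cylinder.
4. Drover goes back to the old quay with the ammonia bottle.
5. Drover goes to the new quay with the ammonia bottle and the oxidiser.
6. Drover goes back to the old quay with the ammonia bottle.
7. Drover goes to the new quay with the ammonia bottle and the peroxide.
8. Drover goes back to the old quay with the ammonia bottle.
9. Drover goes to the new quay with the ammonia bottle and the reducing agent.

9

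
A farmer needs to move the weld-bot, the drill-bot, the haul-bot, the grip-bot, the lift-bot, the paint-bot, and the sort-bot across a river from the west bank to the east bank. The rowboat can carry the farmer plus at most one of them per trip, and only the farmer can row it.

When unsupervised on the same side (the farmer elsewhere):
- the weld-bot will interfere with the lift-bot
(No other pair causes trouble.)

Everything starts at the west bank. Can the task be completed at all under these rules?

1. Farmer goes to the east bank with the weld-bot.
2. Farmer goes back to the west bank alone.
3. Farmer goes to the east bank with the drill-bot.
4. Farmer goes back to the west bank alone.
5. Farmer goes to the east bank with the haul-bot.
6. Farmer goes back to the west bank alone.
7. Farmer goes to the east bank with the grip-bot.
8. Farmer goes back to the west bank alone.
9. Farmer goes to the east bank with the paint-bot.
10. Farmer goes back to the west bank alone.
11. Farmer goes to the east bank with the sort-bot.
12. Farmer goes back to the west bank alone.
13. Farmer goes to the east bank with the lift-bot.

Yes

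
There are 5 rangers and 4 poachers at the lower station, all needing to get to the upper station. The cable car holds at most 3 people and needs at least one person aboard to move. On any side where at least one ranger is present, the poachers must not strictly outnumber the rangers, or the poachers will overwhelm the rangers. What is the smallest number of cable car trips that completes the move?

Counting alone: each trip to the upper station takes at most 3 across and each return brings at least 1 back, so after t trips out (and t−1 returns) at most 3t − (t−1) of the 9 are across; that first reaches 9 at t = 4, so at least 7 crossings are needed.
The plan below uses exactly 7 crossings, so it is optimal:
1. 3 poachers → the upper station.  (the lower station: 5R 1P; the upper station: 0R 3P)
2. 1 poacher ← the lower station.  (the lower station: 5R 2P; the upper station: 0R 2P)
3. 3 rangers → the upper station.  (the lower station: 2R 2P; the upper station: 3R 2P)
4. 1 ranger ← the lower station.  (the lower station: 3R 2P; the upper station: 2R 2P)
5. 2 rangers and 1 poacher → the upper station.  (the lower station: 1R 1P; the upper station: 4R 3P)
6. 1 ranger ← the lower station.  (the lower station: 2R 1P; the upper station: 3R 3P)
7. 2 rangers and 1 poacher → the upper station.  (the lower station: 0R 0P; the upper station: 5R 4P)

7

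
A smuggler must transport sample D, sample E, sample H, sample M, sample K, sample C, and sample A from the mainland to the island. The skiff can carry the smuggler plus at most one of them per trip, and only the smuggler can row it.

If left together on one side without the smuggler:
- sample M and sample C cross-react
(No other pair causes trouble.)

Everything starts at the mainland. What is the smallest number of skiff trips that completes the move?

13

Counting alone: the smuggler can take at most 1 across per trip to the island, so moving all 7 needs at least 7 loaded trips out, with a return between consecutive ones — at least 13 crossings.
The plan below uses exactly 13 crossings, so it is optimal:
1. Smuggler goes to the island with sample M.  [the mainland: sample A, sample C, sample D, sample E, sample H, sample K | the island: sample M]
2. Smuggler goes back to the mainland alone.  [the mainland: sample A, sample C, sample D, sample E, sample H, sample K | the island: sample M]
3. Smuggler goes to the island with sample D.  [the mainland: sample A, sample C, sample E, sample H, sample K | the island: sample D, sample M]
4. Smuggler goes back to the mainland alone.  [the mainland: sample A, sample C, sample E, sample H, sample K | the island: sample D, sample M]
5. Smuggler goes to the island with sample E.  [the mainland: sample A, sample C, sample H, sample K | the island: sample D, sample E, sample M]
6. Smuggler goes back to the mainland alone.  [the mainland: sample A, sample C, sample H, sample K | the island: sample D, sample E, sample M]
7. Smuggler goes to the island with sample H.  [the mainland: sample A, sample C, sample K | the island: sample D, sample E, sample H, sample M]
8. Smuggler goes back to the mainland alone.  [the mainland: sample A, sample C, sample K | the island: sample D, sample E, sample H, sample M]
9. Smuggler goes to the island with sample K.  [the mainland: sample A, sample C | the island: sample D, sample E, sample H, sample K, sample M]
10. Smuggler goes back to the mainland alone.  [the mainland: sample A, sample C | the island: sample D, sample E, sample H, sample K, sample M]
11. Smuggler goes to the island with sample A.  [the mainland: sample C | the island: sample A, sample D, sample E, sample H, sample K, sample M]
12. Smuggler goes back to the mainland alone.  [the mainland: sample C | the island: sample A, sample D, sample E, sample H, sample K, sample M]
13. Smuggler goes to the island with sample C.  [the mainland: — | the island: sample A, sample C, sample D, sample E, sample H, sample K, sample M]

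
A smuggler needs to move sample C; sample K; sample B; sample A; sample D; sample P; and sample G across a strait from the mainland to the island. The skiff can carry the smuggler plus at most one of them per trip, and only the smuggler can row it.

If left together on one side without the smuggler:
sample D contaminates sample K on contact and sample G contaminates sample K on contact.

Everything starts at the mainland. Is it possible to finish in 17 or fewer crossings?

Yes

Yes — this plan uses 15 crossings (≤ 17):
1. Smuggler goes to the island with sample K.
2. Smuggler goes back to the mainland alone.
3. Smuggler goes to the island with sample C.
4. Smuggler goes back to the mainland alone.
5. Smuggler goes to the island with sample B.
6. Smuggler goes back to the mainland alone.
7. Smuggler goes to the island with sample A.
8. Smuggler goes back to the mainland alone.
9. Smuggler goes to the island with sample D.
10. Smuggler goes back to the mainland with sample K.
11. Smuggler goes to the island with sample G.
12. Smuggler goes back to the mainland alone.
13. Smuggler goes to the island with sample P.
14. Smuggler goes back to the mainland alone.
15. Smuggler goes to the island with sample K.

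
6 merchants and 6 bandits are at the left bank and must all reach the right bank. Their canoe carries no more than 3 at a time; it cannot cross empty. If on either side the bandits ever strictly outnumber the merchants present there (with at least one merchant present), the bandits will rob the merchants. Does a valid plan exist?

No

Following every safe sequence of crossings from the start, the most of the 12 that can be at the right bank as the canoe arrives there on crossings 1, 3, 5 is 3, 5, 6 respectively; the best ever achieved is 6 of 12.
From crossing 7 on, no configuration arises that was not already reachable earlier: only 17 distinct safe configurations (who is on which side, and where the canoe is) can ever be reached, none of them has everyone across, and every continuation just revisits them. They are: 0 merchants + 0 bandits across (canoe back at the start); 0 merchants + 1 bandit across (canoe there); 0 merchants + 1 bandit across (canoe back at the start); 0 merchants + 2 bandits across (canoe there); 0 merchants + 2 bandits across (canoe back at the start); 0 merchants + 3 bandits across (canoe there); 0 merchants + 3 bandits across (canoe back at the start); 0 merchants + 4 bandits across (canoe there); 0 merchants + 4 bandits across (canoe back at the start); 0 merchants + 5 bandits across (canoe there); 0 merchants + 5 bandits across (canoe back at the start); 0 merchants + 6 bandits across (canoe there); 1 merchant + 1 bandit across (canoe there); 1 merchant + 1 bandit across (canoe back at the start); 2 merchants + 2 bandits across (canoe there); 2 merchants + 2 bandits across (canoe back at the start); 3 merchants + 3 bandits across (canoe there). So no valid plan exists.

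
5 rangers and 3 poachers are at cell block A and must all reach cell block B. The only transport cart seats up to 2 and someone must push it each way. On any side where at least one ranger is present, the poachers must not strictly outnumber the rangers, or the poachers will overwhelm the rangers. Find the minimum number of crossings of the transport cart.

Counting alone: each trip to cell block B takes at most 2 across and each return brings at least 1 back, so after t trips out (and t−1 returns) at most 2t − (t−1) of the 8 are across; that first reaches 8 at t = 7, so at least 13 crossings are needed.
The plan below uses exactly 13 crossings, so it is optimal:
1. 2 poachers → cell block B.  (cell block A: 5R 1P; cell block B: 0R 2P)
2. 1 poacher ← cell block A.  (cell block A: 5R 2P; cell block B: 0R 1P)
3. 2 poachers → cell block B.  (cell block A: 5R 0P; cell block B: 0R 3P)
4. 1 poacher ← cell block A.  (cell block A: 5R 1P; cell block B: 0R 2P)
5. 2 rangers → cell block B.  (cell block A: 3R 1P; cell block B: 2R 2P)
6. 1 poacher ← cell block A.  (cell block A: 3R 2P; cell block B: 2R 1P)
7. 1 ranger and 1 poacher → cell block B.  (cell block A: 2R 1P; cell block B: 3R 2P)
8. 1 poacher ← cell block A.  (cell block A: 2R 2P; cell block B: 3R 1P)
9. 2 poachers → cell block B.  (cell block A: 2R 0P; cell block B: 3R 3P)
10. 1 poacher ← cell block A.  (cell block A: 2R 1P; cell block B: 3R 2P)
11. 1 ranger and 1 poacher → cell block B.  (cell block A: 1R 0P; cell block B: 4R 3P)
12. 1 poacher ← cell block A.  (cell block A: 1R 1P; cell block B: 4R 2P)
13. 1 ranger and 1 poacher → cell block B.  (cell block A: 0R 0P; cell block B: 5R 3P)

13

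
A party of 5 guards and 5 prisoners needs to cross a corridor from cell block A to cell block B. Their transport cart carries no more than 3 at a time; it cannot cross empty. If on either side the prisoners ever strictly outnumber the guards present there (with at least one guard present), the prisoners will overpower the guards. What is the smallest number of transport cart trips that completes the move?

11

Counting alone: each trip to cell block B takes at most 3 across and each return brings at least 1 back, so after t trips out (and t−1 returns) at most 3t − (t−1) of the 10 are across; that first reaches 10 at t = 5, so at least 9 crossings are needed.
The safety rule pushes this higher. Following every safe sequence of crossings, the most of the 10 that can be at cell block B as the transport cart arrives there on crossing 9 is 9 — never all 10.
So no plan with fewer than 11 crossings exists, and this one achieves 11:
1. 2 prisoners → cell block B.  (cell block A: 5G 3P; cell block B: 0G 2P)
2. 1 prisoner ← cell block A.  (cell block A: 5G 4P; cell block B: 0G 1P)
3. 3 prisoners → cell block B.  (cell block A: 5G 1P; cell block B: 0G 4P)
4. 1 prisoner ← cell block A.  (cell block A: 5G 2P; cell block B: 0G 3P)
5. 3 guards → cell block B.  (cell block A: 2G 2P; cell block B: 3G 3P)
6. 1 guard and 1 prisoner ← cell block A.  (cell block A: 3G 3P; cell block B: 2G 2P)
7. 3 guards → cell block B.  (cell block A: 0G 3P; cell block B: 5G 2P)
8. 1 prisoner ← cell block A.  (cell block A: 0G 4P; cell block B: 5G 1P)
9. 2 prisoners → cell block B.  (cell block A: 0G 2P; cell block B: 5G 3P)
10. 1 prisoner ← cell block A.  (cell block A: 0G 3P; cell block B: 5G 2P)
11. 3 prisoners → cell block B.  (cell block A: 0G 0P; cell block B: 5G 5P)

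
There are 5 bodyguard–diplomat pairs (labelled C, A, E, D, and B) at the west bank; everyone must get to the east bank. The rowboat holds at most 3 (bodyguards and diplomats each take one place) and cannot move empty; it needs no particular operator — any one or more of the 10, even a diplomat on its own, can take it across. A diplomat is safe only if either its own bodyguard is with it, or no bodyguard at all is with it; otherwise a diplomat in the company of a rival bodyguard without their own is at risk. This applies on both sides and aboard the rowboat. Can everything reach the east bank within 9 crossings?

No

Counting alone: each trip to the east bank takes at most 3 across and each return brings at least 1 back, so after t trips out (and t−1 returns) at most 3t − (t−1) of the 10 are across; that first reaches 10 at t = 5, so at least 9 crossings are needed.
The safety rule pushes this higher. Following every safe sequence of crossings, the most of the 10 that can be at the east bank as the rowboat arrives there on crossing 9 is 9 — never all 10.
So the move cannot be finished within 9 crossings. (The shortest complete plan takes 11:)
1. bodyguard C and diplomat C cross → the east bank.
2. bodyguard C crosses ← the west bank.
3. diplomat A, diplomat D, and diplomat E cross → the east bank.
4. diplomat C crosses ← the west bank.
5. bodyguard A, bodyguard D, and bodyguard E cross → the east bank.
6. bodyguard A and diplomat A cross ← the west bank.
7. bodyguard A, bodyguard B, and bodyguard C cross → the east bank.
8. diplomat E crosses ← the west bank.
9. diplomat A and diplomat C cross → the east bank.
10. diplomat C crosses ← the west bank.
11. diplomat B, diplomat C, and diplomat E cross → the east bank.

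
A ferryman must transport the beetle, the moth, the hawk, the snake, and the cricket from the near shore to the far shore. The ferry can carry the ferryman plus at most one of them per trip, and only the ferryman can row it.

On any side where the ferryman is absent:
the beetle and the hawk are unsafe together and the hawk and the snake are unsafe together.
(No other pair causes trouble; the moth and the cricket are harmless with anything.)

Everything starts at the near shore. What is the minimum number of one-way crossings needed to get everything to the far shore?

11

Counting alone: the ferryman can take at most 1 across per trip to the far shore, so moving all 5 needs at least 5 loaded trips out, with a return between consecutive ones — at least 9 crossings.
The safety rule pushes this higher. Following every safe sequence of crossings, the most of the 5 that can be at the far shore as the ferry arrives there on crossing 9 is 4 — never all 5.
So no plan with fewer than 11 crossings exists, and this one achieves 11:
1. Ferryman goes to the far shore with the hawk.
2. Ferryman goes back to the near shore alone.
3. Ferryman goes to the far shore with the beetle.
4. Ferryman goes back to the near shore with the hawk.
5. Ferryman goes to the far shore with the snake.
6. Ferryman goes back to the near shore alone.
7. Ferryman goes to the far shore with the moth.
8. Ferryman goes back to the near shore alone.
9. Ferryman goes to the far shore with the cricket.
10. Ferryman goes back to the near shore alone.
11. Ferryman goes to the far shore with the hawk.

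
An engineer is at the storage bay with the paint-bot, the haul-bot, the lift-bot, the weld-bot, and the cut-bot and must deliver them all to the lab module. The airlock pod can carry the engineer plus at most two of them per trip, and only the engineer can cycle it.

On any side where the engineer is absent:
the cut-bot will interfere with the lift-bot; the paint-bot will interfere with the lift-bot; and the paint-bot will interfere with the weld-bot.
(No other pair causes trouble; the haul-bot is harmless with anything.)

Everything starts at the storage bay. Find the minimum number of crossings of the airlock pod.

Counting alone: the engineer can take at most 2 across per trip to the lab module, so moving all 5 needs at least 3 loaded trips out, with a return between consecutive ones — at least 5 crossings.
The plan below uses exactly 5 crossings, so it is optimal:
1. Engineer goes to the lab module with the lift-bot and the paint-bot.  [the storage bay: the cut-bot, the haul-bot, the weld-bot | the lab module: the lift-bot, the paint-bot]
2. Engineer goes back to the storage bay with the paint-bot.  [the storage bay: the cut-bot, the haul-bot, the paint-bot, the weld-bot | the lab module: the lift-bot]
3. Engineer goes to the lab module with the haul-bot and the weld-bot.  [the storage bay: the cut-bot, the paint-bot | the lab module: the haul-bot, the lift-bot, the weld-bot]
4. Engineer goes back to the storage bay alone.  [the storage bay: the cut-bot, the paint-bot | the lab module: the haul-bot, the lift-bot, the weld-bot]
5. Engineer goes to the lab module with the cut-bot and the paint-bot.  [the storage bay: — | the lab module: the cut-bot, the haul-bot, the lift-bot, the paint-bot, the weld-bot]

5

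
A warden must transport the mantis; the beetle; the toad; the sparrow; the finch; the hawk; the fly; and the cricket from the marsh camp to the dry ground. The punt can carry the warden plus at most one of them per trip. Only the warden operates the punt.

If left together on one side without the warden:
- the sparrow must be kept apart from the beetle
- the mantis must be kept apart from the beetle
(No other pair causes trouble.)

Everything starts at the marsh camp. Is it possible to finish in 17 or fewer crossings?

Yes — this plan uses 17 crossings (≤ 17):
1. Warden goes to the dry ground with the beetle.  [the marsh camp: the cricket, the finch, the fly, the hawk, the mantis, the sparrow, the toad | the dry ground: the beetle]
2. Warden goes back to the marsh camp alone.  [the marsh camp: the cricket, the finch, the fly, the hawk, the mantis, the sparrow, the toad | the dry ground: the beetle]
3. Warden goes to the dry ground with the mantis.  [the marsh camp: the cricket, the finch, the fly, the hawk, the sparrow, the toad | the dry ground: the beetle, the mantis]
4. Warden goes back to the marsh camp with the beetle.  [the marsh camp: the beetle, the cricket, the finch, the fly, the hawk, the sparrow, the toad | the dry ground: the mantis]
5. Warden goes to the dry ground with the sparrow.  [the marsh camp: the beetle, the cricket, the finch, the fly, the hawk, the toad | the dry ground: the mantis, the sparrow]
6. Warden goes back to the marsh camp alone.  [the marsh camp: the beetle, the cricket, the finch, the fly, the hawk, the toad | the dry ground: the mantis, the sparrow]
7. Warden goes to the dry ground with the toad.  [the marsh camp: the beetle, the cricket, the finch, the fly, the hawk | the dry ground: the mantis, the sparrow, the toad]
8. Warden goes back to the marsh camp alone.  [the marsh camp: the beetle, the cricket, the finch, the fly, the hawk | the dry ground: the mantis, the sparrow, the toad]
9. Warden goes to the dry ground with the finch.  [the marsh camp: the beetle, the cricket, the fly, the hawk | the dry ground: the finch, the mantis, the sparrow, the toad]
10. Warden goes back to the marsh camp alone.  [the marsh camp: the beetle, the cricket, the fly, the hawk | the dry ground: the finch, the mantis, the sparrow, the toad]
11. Warden goes to the dry ground with the hawk.  [the marsh camp: the beetle, the cricket, the fly | the dry ground: the finch, the hawk, the mantis, the sparrow, the toad]
12. Warden goes back to the marsh camp alone.  [the marsh camp: the beetle, the cricket, the fly | the dry ground: the finch, the hawk, the mantis, the sparrow, the toad]
13. Warden goes to the dry ground with the fly.  [the marsh camp: the beetle, the cricket | the dry ground: the finch, the fly, the hawk, the mantis, the sparrow, the toad]
14. Warden goes back to the marsh camp alone.  [the marsh camp: the beetle, the cricket | the dry ground: the finch, the fly, the hawk, the mantis, the sparrow, the toad]
15. Warden goes to the dry ground with the cricket.  [the marsh camp: the beetle | the dry ground: the cricket, the finch, the fly, the hawk, the mantis, the sparrow, the toad]
16. Warden goes back to the marsh camp alone.  [the marsh camp: the beetle | the dry ground: the cricket, the finch, the fly, the hawk, the mantis, the sparrow, the toad]
17. Warden goes to the dry ground with the beetle.  [the marsh camp: — | the dry ground: the beetle, the cricket, the finch, the fly, the hawk, the mantis, the sparrow, the toad]

Yes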